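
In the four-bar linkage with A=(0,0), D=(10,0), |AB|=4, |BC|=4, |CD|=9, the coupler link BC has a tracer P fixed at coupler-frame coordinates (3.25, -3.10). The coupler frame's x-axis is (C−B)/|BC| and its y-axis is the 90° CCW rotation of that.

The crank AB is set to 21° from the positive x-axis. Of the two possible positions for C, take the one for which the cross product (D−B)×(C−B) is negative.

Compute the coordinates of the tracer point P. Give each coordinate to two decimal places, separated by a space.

-0.73 0.96

A=(0,0), D=(10.00,0)
B = A + 4.00·(cos21°, sin21°) = (3.7343, 1.4335)
|BD| = 6.4276
circle(B,4.00) ∩ circle(D,9.00): a=-1.8426, h=3.5503
  candidates: C₊=(2.7300,5.3053) cross=22.820; C₋=(1.1464,-1.6165) cross=-22.820
  mode - wants cross < 0 → take C=(1.1464,-1.6165) (cross=-22.820)
ex = (C−B)/|BC| = (-0.6470,-0.7625); ey = (0.7625,-0.6470)
P = B + 3.25·ex + -3.10·ey = (-0.7321,0.9610)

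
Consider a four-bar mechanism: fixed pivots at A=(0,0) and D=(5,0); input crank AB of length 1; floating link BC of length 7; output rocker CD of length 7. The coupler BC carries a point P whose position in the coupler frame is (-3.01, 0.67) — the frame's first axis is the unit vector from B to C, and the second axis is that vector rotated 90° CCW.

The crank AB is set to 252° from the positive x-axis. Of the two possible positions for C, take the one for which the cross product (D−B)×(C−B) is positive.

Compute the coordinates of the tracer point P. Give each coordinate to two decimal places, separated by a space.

A=(0,0), D=(5.00,0)
B = A + 1.00·(cos252°, sin252°) = (-0.3090, -0.9511)
|BD| = 5.3935
circle(B,7.00) ∩ circle(D,7.00): a=2.6968, h=6.4597
  candidates: C₊=(1.2064,5.8829) cross=34.840; C₋=(3.4845,-6.8340) cross=-34.840
  mode + wants cross > 0 → take C=(1.2064,5.8829) (cross=34.840)
ex = (C−B)/|BC| = (0.2165,0.9763); ey = (-0.9763,0.2165)
P = B + -3.01·ex + 0.67·ey = (-1.6148,-3.7446)

-1.61 -3.74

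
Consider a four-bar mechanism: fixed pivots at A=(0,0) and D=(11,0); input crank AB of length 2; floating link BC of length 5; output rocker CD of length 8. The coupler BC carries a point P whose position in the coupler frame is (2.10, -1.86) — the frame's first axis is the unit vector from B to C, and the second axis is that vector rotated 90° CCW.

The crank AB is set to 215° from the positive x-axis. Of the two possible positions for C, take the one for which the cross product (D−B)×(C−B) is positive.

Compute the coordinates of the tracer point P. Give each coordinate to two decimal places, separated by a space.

0.99 -2.13

A=(0,0), D=(11.00,0)
B = A + 2.00·(cos215°, sin215°) = (-1.6383, -1.1472)
|BD| = 12.6903
circle(B,5.00) ∩ circle(D,8.00): a=4.8085, h=1.3705
  candidates: C₊=(3.0266,0.6524) cross=17.391; C₋=(3.2744,-2.0773) cross=-17.391
  mode + wants cross > 0 → take C=(3.0266,0.6524) (cross=17.391)
ex = (C−B)/|BC| = (0.9330,0.3599); ey = (-0.3599,0.9330)
P = B + 2.10·ex + -1.86·ey = (0.9904,-2.1267)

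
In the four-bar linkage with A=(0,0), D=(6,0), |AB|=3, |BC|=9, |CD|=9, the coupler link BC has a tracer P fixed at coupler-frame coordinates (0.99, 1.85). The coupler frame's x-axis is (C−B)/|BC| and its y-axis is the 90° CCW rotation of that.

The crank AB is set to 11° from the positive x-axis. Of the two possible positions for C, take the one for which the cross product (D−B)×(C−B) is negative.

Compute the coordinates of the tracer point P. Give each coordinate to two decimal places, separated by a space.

4.78 -0.44

A=(0,0), D=(6.00,0)
B = A + 3.00·(cos11°, sin11°) = (2.9449, 0.5724)
|BD| = 3.1083
circle(B,9.00) ∩ circle(D,9.00): a=1.5541, h=8.8648
  candidates: C₊=(6.1050,8.9994) cross=27.554; C₋=(2.8399,-8.4270) cross=-27.554
  mode - wants cross < 0 → take C=(2.8399,-8.4270) (cross=-27.554)
ex = (C−B)/|BC| = (-0.0117,-0.9999); ey = (0.9999,-0.0117)
P = B + 0.99·ex + 1.85·ey = (4.7832,-0.4391)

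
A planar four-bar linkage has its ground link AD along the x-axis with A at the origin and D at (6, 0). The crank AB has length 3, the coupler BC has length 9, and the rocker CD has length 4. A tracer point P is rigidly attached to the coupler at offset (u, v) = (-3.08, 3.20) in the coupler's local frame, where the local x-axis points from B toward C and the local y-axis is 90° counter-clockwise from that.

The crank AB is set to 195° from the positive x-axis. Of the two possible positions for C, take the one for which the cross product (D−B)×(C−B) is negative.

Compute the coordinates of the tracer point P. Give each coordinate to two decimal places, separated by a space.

-4.64 3.31

A=(0,0), D=(6.00,0)
B = A + 3.00·(cos195°, sin195°) = (-2.8978, -0.7765)
|BD| = 8.9316
circle(B,9.00) ∩ circle(D,4.00): a=8.1046, h=3.9136
  candidates: C₊=(4.8359,3.8269) cross=34.954; C₋=(5.5163,-3.9706) cross=-34.954
  mode - wants cross < 0 → take C=(5.5163,-3.9706) (cross=-34.954)
ex = (C−B)/|BC| = (0.9349,-0.3549); ey = (0.3549,0.9349)
P = B + -3.08·ex + 3.20·ey = (-4.6416,3.3083)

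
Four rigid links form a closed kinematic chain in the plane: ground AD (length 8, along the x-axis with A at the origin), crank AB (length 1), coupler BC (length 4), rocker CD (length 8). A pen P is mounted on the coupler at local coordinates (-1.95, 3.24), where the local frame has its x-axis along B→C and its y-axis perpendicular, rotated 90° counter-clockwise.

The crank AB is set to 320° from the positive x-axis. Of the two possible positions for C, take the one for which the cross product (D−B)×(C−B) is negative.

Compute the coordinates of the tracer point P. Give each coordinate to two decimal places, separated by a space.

A=(0,0), D=(8.00,0)
B = A + 1.00·(cos320°, sin320°) = (0.7660, -0.6428)
|BD| = 7.2625
circle(B,4.00) ∩ circle(D,8.00): a=0.3266, h=3.9866
  candidates: C₊=(0.7385,3.3571) cross=28.953; C₋=(1.4442,-4.5849) cross=-28.953
  mode - wants cross < 0 → take C=(1.4442,-4.5849) (cross=-28.953)
ex = (C−B)/|BC| = (0.1695,-0.9855); ey = (0.9855,0.1695)
P = B + -1.95·ex + 3.24·ey = (3.6286,1.8283)

3.63 1.83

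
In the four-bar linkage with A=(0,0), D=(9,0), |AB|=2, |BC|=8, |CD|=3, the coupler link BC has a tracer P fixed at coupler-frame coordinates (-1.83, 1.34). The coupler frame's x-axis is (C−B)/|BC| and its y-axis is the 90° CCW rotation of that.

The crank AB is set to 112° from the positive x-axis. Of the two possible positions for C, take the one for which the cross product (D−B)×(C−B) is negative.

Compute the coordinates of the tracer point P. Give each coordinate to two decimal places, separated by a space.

A=(0,0), D=(9.00,0)
B = A + 2.00·(cos112°, sin112°) = (-0.7492, 1.8544)
|BD| = 9.9240
circle(B,8.00) ∩ circle(D,3.00): a=7.7331, h=2.0493
  candidates: C₊=(7.2306,2.4226) cross=20.338; C₋=(6.4647,-1.6038) cross=-20.338
  mode - wants cross < 0 → take C=(6.4647,-1.6038) (cross=-20.338)
ex = (C−B)/|BC| = (0.9017,-0.4323); ey = (0.4323,0.9017)
P = B + -1.83·ex + 1.34·ey = (-1.8201,3.8538)

-1.82 3.85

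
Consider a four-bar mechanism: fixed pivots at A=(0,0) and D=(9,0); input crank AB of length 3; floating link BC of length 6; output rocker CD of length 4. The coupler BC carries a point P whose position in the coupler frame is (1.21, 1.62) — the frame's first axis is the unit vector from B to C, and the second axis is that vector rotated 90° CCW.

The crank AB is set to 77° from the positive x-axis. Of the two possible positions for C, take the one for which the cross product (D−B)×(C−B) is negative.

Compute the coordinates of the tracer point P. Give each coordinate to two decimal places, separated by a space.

2.66 3.32

A=(0,0), D=(9.00,0)
B = A + 3.00·(cos77°, sin77°) = (0.6749, 2.9231)
|BD| = 8.8234
circle(B,6.00) ∩ circle(D,4.00): a=5.5451, h=2.2918
  candidates: C₊=(6.6660,3.2485) cross=20.222; C₋=(5.1475,-1.0763) cross=-20.222
  mode - wants cross < 0 → take C=(5.1475,-1.0763) (cross=-20.222)
ex = (C−B)/|BC| = (0.7454,-0.6666); ey = (0.6666,0.7454)
P = B + 1.21·ex + 1.62·ey = (2.6567,3.3242)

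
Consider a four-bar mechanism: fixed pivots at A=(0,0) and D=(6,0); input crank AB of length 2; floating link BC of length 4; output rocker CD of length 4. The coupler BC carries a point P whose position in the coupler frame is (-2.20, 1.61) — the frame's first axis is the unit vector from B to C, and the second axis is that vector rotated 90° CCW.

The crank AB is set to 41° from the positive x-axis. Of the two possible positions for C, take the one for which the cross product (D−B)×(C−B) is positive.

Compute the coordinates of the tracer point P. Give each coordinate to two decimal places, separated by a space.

-1.22 1.23

A=(0,0), D=(6.00,0)
B = A + 2.00·(cos41°, sin41°) = (1.5094, 1.3121)
|BD| = 4.6784
circle(B,4.00) ∩ circle(D,4.00): a=2.3392, h=3.2447
  candidates: C₊=(4.6647,3.7706) cross=15.180; C₋=(2.8447,-2.4584) cross=-15.180
  mode + wants cross > 0 → take C=(4.6647,3.7706) (cross=15.180)
ex = (C−B)/|BC| = (0.7888,0.6146); ey = (-0.6146,0.7888)
P = B + -2.20·ex + 1.61·ey = (-1.2155,1.2300)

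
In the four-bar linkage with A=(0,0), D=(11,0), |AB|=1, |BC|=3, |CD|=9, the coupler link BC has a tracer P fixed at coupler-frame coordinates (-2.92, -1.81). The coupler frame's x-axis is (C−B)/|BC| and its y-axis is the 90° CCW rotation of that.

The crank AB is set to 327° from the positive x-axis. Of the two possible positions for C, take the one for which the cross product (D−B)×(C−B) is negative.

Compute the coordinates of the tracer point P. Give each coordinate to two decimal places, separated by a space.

A=(0,0), D=(11.00,0)
B = A + 1.00·(cos327°, sin327°) = (0.8387, -0.5446)
|BD| = 10.1759
circle(B,3.00) ∩ circle(D,9.00): a=1.5502, h=2.5684
  candidates: C₊=(2.2492,2.1031) cross=26.136; C₋=(2.5241,-3.0264) cross=-26.136
  mode - wants cross < 0 → take C=(2.5241,-3.0264) (cross=-26.136)
ex = (C−B)/|BC| = (0.5618,-0.8273); ey = (0.8273,0.5618)
P = B + -2.92·ex + -1.81·ey = (-2.2992,0.8541)

-2.30 0.85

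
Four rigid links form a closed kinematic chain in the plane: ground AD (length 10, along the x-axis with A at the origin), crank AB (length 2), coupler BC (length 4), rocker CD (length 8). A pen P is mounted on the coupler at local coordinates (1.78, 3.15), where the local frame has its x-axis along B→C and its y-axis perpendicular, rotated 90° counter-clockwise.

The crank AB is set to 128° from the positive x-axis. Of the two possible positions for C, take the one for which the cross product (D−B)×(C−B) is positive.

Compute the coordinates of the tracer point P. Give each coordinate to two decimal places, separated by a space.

A=(0,0), D=(10.00,0)
B = A + 2.00·(cos128°, sin128°) = (-1.2313, 1.5760)
|BD| = 11.3414
circle(B,4.00) ∩ circle(D,8.00): a=3.5545, h=1.8345
  candidates: C₊=(2.5436,2.8988) cross=20.805; C₋=(2.0338,-0.7346) cross=-20.805
  mode + wants cross > 0 → take C=(2.5436,2.8988) (cross=20.805)
ex = (C−B)/|BC| = (0.9437,0.3307); ey = (-0.3307,0.9437)
P = B + 1.78·ex + 3.15·ey = (-0.5931,5.1374)

-0.59 5.14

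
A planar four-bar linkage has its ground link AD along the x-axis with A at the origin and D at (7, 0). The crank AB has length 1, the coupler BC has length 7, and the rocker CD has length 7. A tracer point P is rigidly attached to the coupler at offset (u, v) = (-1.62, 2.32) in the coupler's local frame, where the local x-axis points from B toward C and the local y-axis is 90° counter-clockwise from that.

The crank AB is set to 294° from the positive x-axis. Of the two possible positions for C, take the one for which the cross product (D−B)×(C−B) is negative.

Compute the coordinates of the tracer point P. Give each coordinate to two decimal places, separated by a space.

A=(0,0), D=(7.00,0)
B = A + 1.00·(cos294°, sin294°) = (0.4067, -0.9135)
|BD| = 6.6563
circle(B,7.00) ∩ circle(D,7.00): a=3.3281, h=6.1582
  candidates: C₊=(2.8582,5.6432) cross=40.991; C₋=(4.5486,-6.5567) cross=-40.991
  mode - wants cross < 0 → take C=(4.5486,-6.5567) (cross=-40.991)
ex = (C−B)/|BC| = (0.5917,-0.8062); ey = (0.8062,0.5917)
P = B + -1.62·ex + 2.32·ey = (1.3185,1.7652)

1.32 1.77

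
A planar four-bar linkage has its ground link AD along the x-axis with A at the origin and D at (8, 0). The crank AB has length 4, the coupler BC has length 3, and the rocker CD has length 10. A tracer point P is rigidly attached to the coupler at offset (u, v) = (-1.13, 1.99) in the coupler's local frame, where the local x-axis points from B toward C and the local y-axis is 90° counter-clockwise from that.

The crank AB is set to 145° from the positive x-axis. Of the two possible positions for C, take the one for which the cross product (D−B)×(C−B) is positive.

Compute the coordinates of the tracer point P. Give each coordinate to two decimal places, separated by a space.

-5.44 3.03

A=(0,0), D=(8.00,0)
B = A + 4.00·(cos145°, sin145°) = (-3.2766, 2.2943)
|BD| = 11.5076
circle(B,3.00) ∩ circle(D,10.00): a=1.7999, h=2.4001
  candidates: C₊=(-1.0343,4.2873) cross=27.619; C₋=(-1.9913,-0.4164) cross=-27.619
  mode + wants cross > 0 → take C=(-1.0343,4.2873) (cross=27.619)
ex = (C−B)/|BC| = (0.7474,0.6643); ey = (-0.6643,0.7474)
P = B + -1.13·ex + 1.99·ey = (-5.4432,3.0310)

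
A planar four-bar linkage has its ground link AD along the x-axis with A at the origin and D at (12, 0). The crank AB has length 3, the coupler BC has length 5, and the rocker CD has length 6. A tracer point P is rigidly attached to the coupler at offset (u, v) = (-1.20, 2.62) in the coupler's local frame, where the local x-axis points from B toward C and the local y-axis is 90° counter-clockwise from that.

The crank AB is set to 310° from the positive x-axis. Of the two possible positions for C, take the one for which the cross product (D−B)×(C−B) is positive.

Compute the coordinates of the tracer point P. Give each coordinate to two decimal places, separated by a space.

-0.56 -0.84

A=(0,0), D=(12.00,0)
B = A + 3.00·(cos310°, sin310°) = (1.9284, -2.2981)
|BD| = 10.3305
circle(B,5.00) ∩ circle(D,6.00): a=4.6328, h=1.8806
  candidates: C₊=(6.0268,0.5660) cross=19.428; C₋=(6.8635,-3.1010) cross=-19.428
  mode + wants cross > 0 → take C=(6.0268,0.5660) (cross=19.428)
ex = (C−B)/|BC| = (0.8197,0.5728); ey = (-0.5728,0.8197)
P = B + -1.20·ex + 2.62·ey = (-0.5561,-0.8380)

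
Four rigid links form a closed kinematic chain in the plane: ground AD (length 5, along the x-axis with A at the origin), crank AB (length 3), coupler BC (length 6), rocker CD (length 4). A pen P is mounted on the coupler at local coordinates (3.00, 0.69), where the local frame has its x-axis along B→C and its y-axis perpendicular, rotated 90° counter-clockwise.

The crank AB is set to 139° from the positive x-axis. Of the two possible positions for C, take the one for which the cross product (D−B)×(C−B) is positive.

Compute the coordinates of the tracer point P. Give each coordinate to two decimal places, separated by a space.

0.41 3.49

A=(0,0), D=(5.00,0)
B = A + 3.00·(cos139°, sin139°) = (-2.2641, 1.9682)
|BD| = 7.5260
circle(B,6.00) ∩ circle(D,4.00): a=5.0917, h=3.1740
  candidates: C₊=(3.4805,3.7001) cross=23.888; C₋=(1.8204,-2.4269) cross=-23.888
  mode + wants cross > 0 → take C=(3.4805,3.7001) (cross=23.888)
ex = (C−B)/|BC| = (0.9574,0.2887); ey = (-0.2887,0.9574)
P = B + 3.00·ex + 0.69·ey = (0.4090,3.4948)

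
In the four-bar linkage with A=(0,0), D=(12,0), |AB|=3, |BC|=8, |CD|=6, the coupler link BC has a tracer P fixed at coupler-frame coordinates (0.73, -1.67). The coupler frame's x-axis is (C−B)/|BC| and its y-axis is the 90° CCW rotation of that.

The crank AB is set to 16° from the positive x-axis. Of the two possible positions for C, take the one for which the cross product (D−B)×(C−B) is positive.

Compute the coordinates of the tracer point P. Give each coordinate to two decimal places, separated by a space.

A=(0,0), D=(12.00,0)
B = A + 3.00·(cos16°, sin16°) = (2.8838, 0.8269)
|BD| = 9.1536
circle(B,8.00) ∩ circle(D,6.00): a=6.1063, h=5.1685
  candidates: C₊=(9.4320,5.4227) cross=47.311; C₋=(8.4982,-4.8721) cross=-47.311
  mode + wants cross > 0 → take C=(9.4320,5.4227) (cross=47.311)
ex = (C−B)/|BC| = (0.8185,0.5745); ey = (-0.5745,0.8185)
P = B + 0.73·ex + -1.67·ey = (4.4407,-0.1207)

4.44 -0.12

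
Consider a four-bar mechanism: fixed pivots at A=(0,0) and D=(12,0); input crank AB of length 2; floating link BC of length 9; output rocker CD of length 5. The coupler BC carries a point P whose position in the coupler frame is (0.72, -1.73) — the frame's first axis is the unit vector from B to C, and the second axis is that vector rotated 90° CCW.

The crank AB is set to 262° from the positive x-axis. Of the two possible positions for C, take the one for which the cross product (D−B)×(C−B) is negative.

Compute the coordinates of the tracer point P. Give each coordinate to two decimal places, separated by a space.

0.11 -3.81

A=(0,0), D=(12.00,0)
B = A + 2.00·(cos262°, sin262°) = (-0.2783, -1.9805)
|BD| = 12.4371
circle(B,9.00) ∩ circle(D,5.00): a=8.4699, h=3.0433
  candidates: C₊=(7.5988,2.3727) cross=37.849; C₋=(8.5681,-3.6362) cross=-37.849
  mode - wants cross < 0 → take C=(8.5681,-3.6362) (cross=-37.849)
ex = (C−B)/|BC| = (0.9829,-0.1840); ey = (0.1840,0.9829)
P = B + 0.72·ex + -1.73·ey = (0.1111,-3.8135)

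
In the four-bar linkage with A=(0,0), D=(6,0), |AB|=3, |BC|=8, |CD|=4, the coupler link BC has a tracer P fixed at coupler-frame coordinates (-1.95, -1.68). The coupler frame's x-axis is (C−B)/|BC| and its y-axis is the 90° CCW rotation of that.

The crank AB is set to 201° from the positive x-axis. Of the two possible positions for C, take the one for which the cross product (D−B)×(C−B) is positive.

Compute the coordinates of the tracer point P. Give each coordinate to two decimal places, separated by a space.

-3.49 -3.56

A=(0,0), D=(6.00,0)
B = A + 3.00·(cos201°, sin201°) = (-2.8007, -1.0751)
|BD| = 8.8662
circle(B,8.00) ∩ circle(D,4.00): a=7.1400, h=3.6084
  candidates: C₊=(3.8490,3.3724) cross=31.992; C₋=(4.7241,-3.7911) cross=-31.992
  mode + wants cross > 0 → take C=(3.8490,3.3724) (cross=31.992)
ex = (C−B)/|BC| = (0.8312,0.5559); ey = (-0.5559,0.8312)
P = B + -1.95·ex + -1.68·ey = (-3.4876,-3.5556)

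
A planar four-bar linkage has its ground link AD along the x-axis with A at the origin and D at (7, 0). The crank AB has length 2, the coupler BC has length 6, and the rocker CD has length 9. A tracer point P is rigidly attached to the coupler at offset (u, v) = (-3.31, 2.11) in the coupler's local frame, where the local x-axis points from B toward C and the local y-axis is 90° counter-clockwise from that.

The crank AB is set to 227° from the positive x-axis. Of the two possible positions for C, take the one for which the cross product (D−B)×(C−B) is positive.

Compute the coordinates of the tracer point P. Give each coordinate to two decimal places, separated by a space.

-3.78 -4.56

A=(0,0), D=(7.00,0)
B = A + 2.00·(cos227°, sin227°) = (-1.3640, -1.4627)
|BD| = 8.4909
circle(B,6.00) ∩ circle(D,9.00): a=1.5956, h=5.7840
  candidates: C₊=(-0.7887,4.5096) cross=49.111; C₋=(1.2041,-6.8853) cross=-49.111
  mode + wants cross > 0 → take C=(-0.7887,4.5096) (cross=49.111)
ex = (C−B)/|BC| = (0.0959,0.9954); ey = (-0.9954,0.0959)
P = B + -3.31·ex + 2.11·ey = (-3.7817,-4.5551)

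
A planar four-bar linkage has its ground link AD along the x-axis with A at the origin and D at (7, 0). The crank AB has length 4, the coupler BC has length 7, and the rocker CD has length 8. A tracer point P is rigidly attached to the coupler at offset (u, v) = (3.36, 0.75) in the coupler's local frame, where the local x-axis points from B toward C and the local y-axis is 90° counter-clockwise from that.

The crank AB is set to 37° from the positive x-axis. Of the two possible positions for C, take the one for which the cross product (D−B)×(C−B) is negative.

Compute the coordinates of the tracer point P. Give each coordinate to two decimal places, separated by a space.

2.31 -0.92

A=(0,0), D=(7.00,0)
B = A + 4.00·(cos37°, sin37°) = (3.1945, 2.4073)
|BD| = 4.5029
circle(B,7.00) ∩ circle(D,8.00): a=0.5859, h=6.9754
  candidates: C₊=(7.4187,7.9890) cross=31.410; C₋=(-0.0394,-3.8009) cross=-31.410
  mode - wants cross < 0 → take C=(-0.0394,-3.8009) (cross=-31.410)
ex = (C−B)/|BC| = (-0.4620,-0.8869); ey = (0.8869,-0.4620)
P = B + 3.36·ex + 0.75·ey = (2.3074,-0.9192)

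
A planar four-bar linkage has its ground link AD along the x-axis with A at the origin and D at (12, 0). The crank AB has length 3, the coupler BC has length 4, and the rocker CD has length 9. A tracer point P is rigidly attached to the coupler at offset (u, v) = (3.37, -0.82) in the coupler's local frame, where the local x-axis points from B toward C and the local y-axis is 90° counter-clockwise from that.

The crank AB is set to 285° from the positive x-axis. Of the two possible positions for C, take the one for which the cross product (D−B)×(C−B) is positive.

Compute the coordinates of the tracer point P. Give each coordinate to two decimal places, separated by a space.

A=(0,0), D=(12.00,0)
B = A + 3.00·(cos285°, sin285°) = (0.7765, -2.8978)
|BD| = 11.5916
circle(B,4.00) ∩ circle(D,9.00): a=2.9920, h=2.6547
  candidates: C₊=(3.0098,0.4207) cross=30.773; C₋=(4.3372,-4.7203) cross=-30.773
  mode + wants cross > 0 → take C=(3.0098,0.4207) (cross=30.773)
ex = (C−B)/|BC| = (0.5583,0.8296); ey = (-0.8296,0.5583)
P = B + 3.37·ex + -0.82·ey = (3.3384,-0.5598)

3.34 -0.56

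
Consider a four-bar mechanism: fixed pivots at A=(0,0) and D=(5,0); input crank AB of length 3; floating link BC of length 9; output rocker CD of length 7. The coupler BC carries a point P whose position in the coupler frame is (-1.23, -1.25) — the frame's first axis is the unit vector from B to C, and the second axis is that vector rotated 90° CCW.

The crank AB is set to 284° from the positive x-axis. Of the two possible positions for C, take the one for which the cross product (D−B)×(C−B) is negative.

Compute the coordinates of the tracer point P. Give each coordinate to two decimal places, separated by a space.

-0.81 -3.76

A=(0,0), D=(5.00,0)
B = A + 3.00·(cos284°, sin284°) = (0.7258, -2.9109)
|BD| = 5.1713
circle(B,9.00) ∩ circle(D,7.00): a=5.6796, h=6.9815
  candidates: C₊=(1.4903,6.0566) cross=36.104; C₋=(9.3500,-5.4843) cross=-36.104
  mode - wants cross < 0 → take C=(9.3500,-5.4843) (cross=-36.104)
ex = (C−B)/|BC| = (0.9582,-0.2859); ey = (0.2859,0.9582)
P = B + -1.23·ex + -1.25·ey = (-0.8103,-3.7570)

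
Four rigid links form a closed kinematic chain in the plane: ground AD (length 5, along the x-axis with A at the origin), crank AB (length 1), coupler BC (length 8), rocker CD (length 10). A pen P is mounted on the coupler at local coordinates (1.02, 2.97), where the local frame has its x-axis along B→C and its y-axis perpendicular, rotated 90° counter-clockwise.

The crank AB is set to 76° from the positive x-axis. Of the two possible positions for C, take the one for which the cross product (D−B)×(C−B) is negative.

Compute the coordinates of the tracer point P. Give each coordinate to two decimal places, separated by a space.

A=(0,0), D=(5.00,0)
B = A + 1.00·(cos76°, sin76°) = (0.2419, 0.9703)
|BD| = 4.8560
circle(B,8.00) ∩ circle(D,10.00): a=-1.2787, h=7.8971
  candidates: C₊=(0.5669,8.9637) cross=38.349; C₋=(-2.5890,-6.5121) cross=-38.349
  mode - wants cross < 0 → take C=(-2.5890,-6.5121) (cross=-38.349)
ex = (C−B)/|BC| = (-0.3539,-0.9353); ey = (0.9353,-0.3539)
P = B + 1.02·ex + 2.97·ey = (2.6588,-1.0347)

2.66 -1.03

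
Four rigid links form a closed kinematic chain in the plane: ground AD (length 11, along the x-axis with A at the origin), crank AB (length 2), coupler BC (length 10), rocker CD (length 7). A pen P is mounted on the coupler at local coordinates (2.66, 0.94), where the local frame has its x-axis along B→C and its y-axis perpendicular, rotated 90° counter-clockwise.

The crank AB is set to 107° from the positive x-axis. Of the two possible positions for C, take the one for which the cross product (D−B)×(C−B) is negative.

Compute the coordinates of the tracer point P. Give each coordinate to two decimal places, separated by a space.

1.94 0.66

A=(0,0), D=(11.00,0)
B = A + 2.00·(cos107°, sin107°) = (-0.5847, 1.9126)
|BD| = 11.7416
circle(B,10.00) ∩ circle(D,7.00): a=8.0426, h=5.9428
  candidates: C₊=(8.3184,6.4660) cross=69.778; C₋=(6.3824,-5.2609) cross=-69.778
  mode - wants cross < 0 → take C=(6.3824,-5.2609) (cross=-69.778)
ex = (C−B)/|BC| = (0.6967,-0.7174); ey = (0.7174,0.6967)
P = B + 2.66·ex + 0.94·ey = (1.9428,0.6594)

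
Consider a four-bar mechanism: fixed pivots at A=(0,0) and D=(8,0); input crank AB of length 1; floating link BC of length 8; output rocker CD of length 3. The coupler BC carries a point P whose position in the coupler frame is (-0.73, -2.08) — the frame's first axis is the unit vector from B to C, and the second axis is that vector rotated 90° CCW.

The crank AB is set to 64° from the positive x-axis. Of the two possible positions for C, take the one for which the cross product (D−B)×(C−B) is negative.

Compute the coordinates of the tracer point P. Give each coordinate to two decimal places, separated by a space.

-1.20 -0.57

A=(0,0), D=(8.00,0)
B = A + 1.00·(cos64°, sin64°) = (0.4384, 0.8988)
|BD| = 7.6149
circle(B,8.00) ∩ circle(D,3.00): a=7.4188, h=2.9936
  candidates: C₊=(8.1586,2.9958) cross=22.796; C₋=(7.4520,-2.9495) cross=-22.796
  mode - wants cross < 0 → take C=(7.4520,-2.9495) (cross=-22.796)
ex = (C−B)/|BC| = (0.8767,-0.4810); ey = (0.4810,0.8767)
P = B + -0.73·ex + -2.08·ey = (-1.2022,-0.5736)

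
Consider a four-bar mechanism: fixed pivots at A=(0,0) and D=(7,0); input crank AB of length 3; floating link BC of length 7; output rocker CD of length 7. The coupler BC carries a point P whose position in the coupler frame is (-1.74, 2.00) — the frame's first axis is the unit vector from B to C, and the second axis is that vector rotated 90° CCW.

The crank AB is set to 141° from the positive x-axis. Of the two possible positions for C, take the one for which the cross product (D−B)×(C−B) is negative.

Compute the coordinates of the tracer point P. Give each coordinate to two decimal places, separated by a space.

-1.53 4.42

A=(0,0), D=(7.00,0)
B = A + 3.00·(cos141°, sin141°) = (-2.3314, 1.8880)
|BD| = 9.5205
circle(B,7.00) ∩ circle(D,7.00): a=4.7603, h=5.1322
  candidates: C₊=(3.3520,5.9743) cross=48.862; C₋=(1.3165,-4.0863) cross=-48.862
  mode - wants cross < 0 → take C=(1.3165,-4.0863) (cross=-48.862)
ex = (C−B)/|BC| = (0.5211,-0.8535); ey = (0.8535,0.5211)
P = B + -1.74·ex + 2.00·ey = (-1.5313,4.4153)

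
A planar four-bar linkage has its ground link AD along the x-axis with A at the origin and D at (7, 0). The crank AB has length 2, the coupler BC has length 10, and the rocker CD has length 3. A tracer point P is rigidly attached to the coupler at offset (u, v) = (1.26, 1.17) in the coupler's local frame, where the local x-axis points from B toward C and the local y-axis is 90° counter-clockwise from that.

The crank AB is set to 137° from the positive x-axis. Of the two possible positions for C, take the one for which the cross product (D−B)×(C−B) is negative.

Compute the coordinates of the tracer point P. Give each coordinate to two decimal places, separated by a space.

0.18 1.88

A=(0,0), D=(7.00,0)
B = A + 2.00·(cos137°, sin137°) = (-1.4627, 1.3640)
|BD| = 8.5719
circle(B,10.00) ∩ circle(D,3.00): a=9.5940, h=2.8205
  candidates: C₊=(8.4579,2.6220) cross=24.177; C₋=(7.5602,-2.9472) cross=-24.177
  mode - wants cross < 0 → take C=(7.5602,-2.9472) (cross=-24.177)
ex = (C−B)/|BC| = (0.9023,-0.4311); ey = (0.4311,0.9023)
P = B + 1.26·ex + 1.17·ey = (0.1786,1.8765)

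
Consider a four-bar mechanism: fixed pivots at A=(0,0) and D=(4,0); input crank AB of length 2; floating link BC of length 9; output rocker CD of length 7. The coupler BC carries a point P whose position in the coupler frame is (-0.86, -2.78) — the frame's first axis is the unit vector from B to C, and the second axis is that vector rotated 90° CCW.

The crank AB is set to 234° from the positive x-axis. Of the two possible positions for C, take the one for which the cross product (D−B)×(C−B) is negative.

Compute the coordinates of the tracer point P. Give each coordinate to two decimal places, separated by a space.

-3.43 -3.46

A=(0,0), D=(4.00,0)
B = A + 2.00·(cos234°, sin234°) = (-1.1756, -1.6180)
|BD| = 5.4226
circle(B,9.00) ∩ circle(D,7.00): a=5.6619, h=6.9959
  candidates: C₊=(2.1409,6.7486) cross=37.936; C₋=(6.3159,-6.6058) cross=-37.936
  mode - wants cross < 0 → take C=(6.3159,-6.6058) (cross=-37.936)
ex = (C−B)/|BC| = (0.8324,-0.5542); ey = (0.5542,0.8324)
P = B + -0.86·ex + -2.78·ey = (-3.4321,-3.4555)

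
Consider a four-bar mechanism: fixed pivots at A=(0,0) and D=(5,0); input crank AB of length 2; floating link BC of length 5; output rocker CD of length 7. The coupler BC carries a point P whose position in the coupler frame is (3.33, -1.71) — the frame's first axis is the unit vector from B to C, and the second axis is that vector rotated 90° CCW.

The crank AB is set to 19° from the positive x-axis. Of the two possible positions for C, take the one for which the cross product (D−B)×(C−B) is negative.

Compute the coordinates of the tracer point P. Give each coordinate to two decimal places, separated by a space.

-1.50 -0.93

A=(0,0), D=(5.00,0)
B = A + 2.00·(cos19°, sin19°) = (1.8910, 0.6511)
|BD| = 3.1764
circle(B,5.00) ∩ circle(D,7.00): a=-2.1896, h=4.4951
  candidates: C₊=(0.6693,5.4996) cross=14.278; C₋=(-1.1735,-3.2996) cross=-14.278
  mode - wants cross < 0 → take C=(-1.1735,-3.2996) (cross=-14.278)
ex = (C−B)/|BC| = (-0.6129,-0.7901); ey = (0.7901,-0.6129)
P = B + 3.33·ex + -1.71·ey = (-1.5011,-0.9320)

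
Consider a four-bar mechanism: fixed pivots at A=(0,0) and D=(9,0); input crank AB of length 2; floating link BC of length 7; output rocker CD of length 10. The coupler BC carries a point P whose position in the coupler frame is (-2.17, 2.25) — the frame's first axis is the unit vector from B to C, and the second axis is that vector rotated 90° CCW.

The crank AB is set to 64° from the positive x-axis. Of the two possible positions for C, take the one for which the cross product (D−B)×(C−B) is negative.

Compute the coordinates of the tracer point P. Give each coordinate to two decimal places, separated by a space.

3.25 3.83

A=(0,0), D=(9.00,0)
B = A + 2.00·(cos64°, sin64°) = (0.8767, 1.7976)
|BD| = 8.3198
circle(B,7.00) ∩ circle(D,10.00): a=1.0949, h=6.9138
  candidates: C₊=(3.4396,8.3116) cross=57.522; C₋=(0.4520,-5.1895) cross=-57.522
  mode - wants cross < 0 → take C=(0.4520,-5.1895) (cross=-57.522)
ex = (C−B)/|BC| = (-0.0607,-0.9982); ey = (0.9982,-0.0607)
P = B + -2.17·ex + 2.25·ey = (3.2543,3.8271)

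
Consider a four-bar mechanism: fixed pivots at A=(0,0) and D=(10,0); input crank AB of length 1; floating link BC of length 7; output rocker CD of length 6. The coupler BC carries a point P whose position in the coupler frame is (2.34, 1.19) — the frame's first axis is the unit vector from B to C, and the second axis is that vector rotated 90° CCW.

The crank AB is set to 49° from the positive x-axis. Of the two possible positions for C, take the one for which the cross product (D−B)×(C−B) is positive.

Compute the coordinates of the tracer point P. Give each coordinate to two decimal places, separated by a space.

A=(0,0), D=(10.00,0)
B = A + 1.00·(cos49°, sin49°) = (0.6561, 0.7547)
|BD| = 9.3744
circle(B,7.00) ∩ circle(D,6.00): a=5.3806, h=4.4777
  candidates: C₊=(6.3796,4.7847) cross=41.975; C₋=(5.6587,-4.1416) cross=-41.975
  mode + wants cross > 0 → take C=(6.3796,4.7847) (cross=41.975)
ex = (C−B)/|BC| = (0.8177,0.5757); ey = (-0.5757,0.8177)
P = B + 2.34·ex + 1.19·ey = (1.8843,3.0749)

1.88 3.07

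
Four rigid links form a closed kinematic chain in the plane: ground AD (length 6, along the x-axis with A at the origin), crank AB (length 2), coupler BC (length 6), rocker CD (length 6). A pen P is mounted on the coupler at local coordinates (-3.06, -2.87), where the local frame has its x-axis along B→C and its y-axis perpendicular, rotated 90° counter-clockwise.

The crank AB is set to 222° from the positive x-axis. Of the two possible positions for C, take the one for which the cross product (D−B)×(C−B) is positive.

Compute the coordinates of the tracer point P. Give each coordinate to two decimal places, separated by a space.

-0.47 -5.41

A=(0,0), D=(6.00,0)
B = A + 2.00·(cos222°, sin222°) = (-1.4863, -1.3383)
|BD| = 7.6050
circle(B,6.00) ∩ circle(D,6.00): a=3.8025, h=4.6412
  candidates: C₊=(1.4401,3.8997) cross=35.296; C₋=(3.0736,-5.2379) cross=-35.296
  mode + wants cross > 0 → take C=(1.4401,3.8997) (cross=35.296)
ex = (C−B)/|BC| = (0.4877,0.8730); ey = (-0.8730,0.4877)
P = B + -3.06·ex + -2.87·ey = (-0.4733,-5.4094)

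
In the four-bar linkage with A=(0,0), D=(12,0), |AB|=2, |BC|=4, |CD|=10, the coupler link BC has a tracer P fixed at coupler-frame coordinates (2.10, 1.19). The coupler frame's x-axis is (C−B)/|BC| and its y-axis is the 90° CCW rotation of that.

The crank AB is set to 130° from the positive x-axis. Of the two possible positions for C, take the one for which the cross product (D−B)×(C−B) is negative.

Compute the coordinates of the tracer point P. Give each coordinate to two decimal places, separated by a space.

1.12 1.34

A=(0,0), D=(12.00,0)
B = A + 2.00·(cos130°, sin130°) = (-1.2856, 1.5321)
|BD| = 13.3736
circle(B,4.00) ∩ circle(D,10.00): a=3.5463, h=1.8503
  candidates: C₊=(2.4494,2.9640) cross=24.746; C₋=(2.0254,-0.7123) cross=-24.746
  mode - wants cross < 0 → take C=(2.0254,-0.7123) (cross=-24.746)
ex = (C−B)/|BC| = (0.8277,-0.5611); ey = (0.5611,0.8277)
P = B + 2.10·ex + 1.19·ey = (1.1204,1.3388)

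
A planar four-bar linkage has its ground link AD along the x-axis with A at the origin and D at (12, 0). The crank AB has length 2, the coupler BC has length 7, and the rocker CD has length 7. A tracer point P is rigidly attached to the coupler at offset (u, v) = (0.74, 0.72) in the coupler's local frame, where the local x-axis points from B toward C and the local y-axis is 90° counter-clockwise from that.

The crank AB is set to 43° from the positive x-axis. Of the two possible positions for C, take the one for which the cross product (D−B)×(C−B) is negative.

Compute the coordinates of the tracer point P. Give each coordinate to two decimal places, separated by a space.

2.49 1.30

A=(0,0), D=(12.00,0)
B = A + 2.00·(cos43°, sin43°) = (1.4627, 1.3640)
|BD| = 10.6252
circle(B,7.00) ∩ circle(D,7.00): a=5.3126, h=4.5581
  candidates: C₊=(7.3165,5.2024) cross=48.431; C₋=(6.1462,-3.8384) cross=-48.431
  mode - wants cross < 0 → take C=(6.1462,-3.8384) (cross=-48.431)
ex = (C−B)/|BC| = (0.6691,-0.7432); ey = (0.7432,0.6691)
P = B + 0.74·ex + 0.72·ey = (2.4929,1.2958)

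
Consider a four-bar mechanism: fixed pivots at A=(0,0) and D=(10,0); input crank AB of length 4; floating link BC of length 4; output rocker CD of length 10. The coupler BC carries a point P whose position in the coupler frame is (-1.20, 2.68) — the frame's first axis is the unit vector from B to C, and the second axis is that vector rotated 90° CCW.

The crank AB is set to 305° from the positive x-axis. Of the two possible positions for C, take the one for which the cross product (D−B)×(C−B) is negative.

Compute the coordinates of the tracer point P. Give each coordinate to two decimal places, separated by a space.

4.69 -1.58

A=(0,0), D=(10.00,0)
B = A + 4.00·(cos305°, sin305°) = (2.2943, -3.2766)
|BD| = 8.3734
circle(B,4.00) ∩ circle(D,10.00): a=-0.8292, h=3.9131
  candidates: C₊=(0.0000,0.0000) cross=32.766; C₋=(3.0625,-7.2022) cross=-32.766
  mode - wants cross < 0 → take C=(3.0625,-7.2022) (cross=-32.766)
ex = (C−B)/|BC| = (0.1920,-0.9814); ey = (0.9814,0.1920)
P = B + -1.20·ex + 2.68·ey = (4.6940,-1.5843)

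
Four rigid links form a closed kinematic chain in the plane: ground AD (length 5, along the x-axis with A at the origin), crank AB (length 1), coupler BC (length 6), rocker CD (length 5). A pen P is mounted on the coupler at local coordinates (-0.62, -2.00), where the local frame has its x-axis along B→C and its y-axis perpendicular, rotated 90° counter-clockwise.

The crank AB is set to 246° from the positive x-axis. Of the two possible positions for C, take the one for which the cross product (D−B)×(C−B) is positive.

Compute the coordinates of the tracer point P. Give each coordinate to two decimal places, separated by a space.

A=(0,0), D=(5.00,0)
B = A + 1.00·(cos246°, sin246°) = (-0.4067, -0.9135)
|BD| = 5.4834
circle(B,6.00) ∩ circle(D,5.00): a=3.7447, h=4.6880
  candidates: C₊=(2.5046,4.3328) cross=25.706; C₋=(4.0667,-4.9121) cross=-25.706
  mode + wants cross > 0 → take C=(2.5046,4.3328) (cross=25.706)
ex = (C−B)/|BC| = (0.4852,0.8744); ey = (-0.8744,0.4852)
P = B + -0.62·ex + -2.00·ey = (1.0412,-2.4261)

1.04 -2.43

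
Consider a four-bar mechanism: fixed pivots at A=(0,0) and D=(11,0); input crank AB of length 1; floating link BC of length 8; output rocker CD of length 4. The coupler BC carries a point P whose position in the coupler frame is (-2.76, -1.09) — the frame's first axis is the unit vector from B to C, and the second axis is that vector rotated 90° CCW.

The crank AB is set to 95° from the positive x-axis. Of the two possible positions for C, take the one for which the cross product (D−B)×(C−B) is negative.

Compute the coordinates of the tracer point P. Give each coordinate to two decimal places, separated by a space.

-3.05 0.93

A=(0,0), D=(11.00,0)
B = A + 1.00·(cos95°, sin95°) = (-0.0872, 0.9962)
|BD| = 11.1318
circle(B,8.00) ∩ circle(D,4.00): a=7.7219, h=2.0910
  candidates: C₊=(7.7909,2.3878) cross=23.277; C₋=(7.4166,-1.7775) cross=-23.277
  mode - wants cross < 0 → take C=(7.4166,-1.7775) (cross=-23.277)
ex = (C−B)/|BC| = (0.9380,-0.3467); ey = (0.3467,0.9380)
P = B + -2.76·ex + -1.09·ey = (-3.0539,0.9307)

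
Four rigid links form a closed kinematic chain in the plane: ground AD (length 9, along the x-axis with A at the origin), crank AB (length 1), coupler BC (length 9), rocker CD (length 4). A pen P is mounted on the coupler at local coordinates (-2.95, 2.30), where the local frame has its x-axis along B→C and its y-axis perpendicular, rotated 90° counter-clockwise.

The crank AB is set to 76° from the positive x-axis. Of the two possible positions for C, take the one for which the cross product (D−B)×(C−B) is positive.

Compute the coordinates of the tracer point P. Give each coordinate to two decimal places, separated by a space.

A=(0,0), D=(9.00,0)
B = A + 1.00·(cos76°, sin76°) = (0.2419, 0.9703)
|BD| = 8.8117
circle(B,9.00) ∩ circle(D,4.00): a=8.0941, h=3.9351
  candidates: C₊=(8.7201,3.9902) cross=34.675; C₋=(7.8535,-3.8322) cross=-34.675
  mode + wants cross > 0 → take C=(8.7201,3.9902) (cross=34.675)
ex = (C−B)/|BC| = (0.9420,0.3355); ey = (-0.3355,0.9420)
P = B + -2.95·ex + 2.30·ey = (-3.3088,2.1471)

-3.31 2.15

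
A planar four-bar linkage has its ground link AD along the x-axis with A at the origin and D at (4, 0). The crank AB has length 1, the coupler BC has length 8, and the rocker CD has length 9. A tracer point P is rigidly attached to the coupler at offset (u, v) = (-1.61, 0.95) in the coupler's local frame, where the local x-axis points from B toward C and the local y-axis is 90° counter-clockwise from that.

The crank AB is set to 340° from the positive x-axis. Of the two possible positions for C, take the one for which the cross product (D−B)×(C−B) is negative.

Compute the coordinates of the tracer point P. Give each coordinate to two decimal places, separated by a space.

1.96 1.23

A=(0,0), D=(4.00,0)
B = A + 1.00·(cos340°, sin340°) = (0.9397, -0.3420)
|BD| = 3.0794
circle(B,8.00) ∩ circle(D,9.00): a=-1.2206, h=7.9063
  candidates: C₊=(-1.1515,7.3798) cross=24.346; C₋=(0.6048,-8.3350) cross=-24.346
  mode - wants cross < 0 → take C=(0.6048,-8.3350) (cross=-24.346)
ex = (C−B)/|BC| = (-0.0419,-0.9991); ey = (0.9991,-0.0419)
P = B + -1.61·ex + 0.95·ey = (1.9563,1.2268)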